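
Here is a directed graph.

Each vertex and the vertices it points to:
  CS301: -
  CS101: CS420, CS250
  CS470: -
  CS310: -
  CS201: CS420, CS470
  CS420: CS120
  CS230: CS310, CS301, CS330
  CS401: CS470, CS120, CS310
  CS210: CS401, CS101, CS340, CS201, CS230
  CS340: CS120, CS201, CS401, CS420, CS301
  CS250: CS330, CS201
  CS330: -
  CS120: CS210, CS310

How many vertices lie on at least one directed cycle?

8

A vertex is on a directed cycle iff it belongs to a strongly connected component of size ≥ 2 (or has a self-loop).
The vertices on cycles are {CS101, CS120, CS201, CS210, CS250, CS340, CS401, CS420} — 8 in total.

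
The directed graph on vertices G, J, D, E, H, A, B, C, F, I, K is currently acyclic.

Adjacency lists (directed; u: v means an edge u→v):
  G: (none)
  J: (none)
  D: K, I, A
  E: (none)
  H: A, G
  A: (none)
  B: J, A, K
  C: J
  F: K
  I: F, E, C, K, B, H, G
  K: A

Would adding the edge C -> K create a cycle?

Adding C→K creates a cycle iff K can already reach C.
Explore from K: no path reaches C. The graph stays acyclic.

No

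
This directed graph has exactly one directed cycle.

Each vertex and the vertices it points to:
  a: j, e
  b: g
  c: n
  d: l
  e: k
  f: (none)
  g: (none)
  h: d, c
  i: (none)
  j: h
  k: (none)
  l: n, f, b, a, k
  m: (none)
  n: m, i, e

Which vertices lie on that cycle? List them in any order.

DFS with gray/black marking from h:
h gray
  d gray
    l gray
      n gray
        m gray
        m black
        i gray
        i black
        e gray
          k gray
          k black
        e black
      n black
      f gray
      f black
      b gray
        g gray
        g black
      b black
      a gray
        j gray
          j→h: h is gray → back edge
Back edge closes the cycle h → d → l → a → j → h; its vertices are {a, d, h, j, l}.

a, d, h, j, l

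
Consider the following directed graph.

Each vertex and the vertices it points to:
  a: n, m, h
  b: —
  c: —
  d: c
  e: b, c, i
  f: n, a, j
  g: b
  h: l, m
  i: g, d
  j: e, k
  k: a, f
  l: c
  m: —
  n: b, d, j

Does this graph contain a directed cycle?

DFS with white/gray/black marking, starting from b:
b gray
b black
a gray
  n gray
    n→b: b black — skip
    d gray
      c gray
      c black
    d black
    j gray
      e gray
        e→b: b black — skip
        e→c: c black — skip
        i gray
          g gray
            g→b: b black — skip
          g black
          i→d: d black — skip
        i black
      e black
      k gray
        k→a: a is gray → back edge
Back edge found, so a cycle exists: a → n → j → k → a.

Yes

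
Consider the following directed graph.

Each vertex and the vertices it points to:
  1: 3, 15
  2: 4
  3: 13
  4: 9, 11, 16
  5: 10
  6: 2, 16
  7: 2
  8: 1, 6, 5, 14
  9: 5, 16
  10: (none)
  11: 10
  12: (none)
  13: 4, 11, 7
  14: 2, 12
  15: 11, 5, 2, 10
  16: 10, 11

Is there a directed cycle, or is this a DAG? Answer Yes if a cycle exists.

DFS with white/gray/black marking, starting from 4:
4 gray
  9 gray
    5 gray
      10 gray
      10 black
    5 black
    16 gray
      16→10: 10 black — skip
      11 gray
        11→10: 10 black — skip
      11 black
    16 black
  9 black
  4→11: 11 black — skip
  4→16: 16 black — skip
4 black
1 gray
  3 gray
    13 gray
      13→4: 4 black — skip
      13→11: 11 black — skip
      7 gray
        2 gray
          2→4: 4 black — skip
        2 black
      7 black
    13 black
  3 black
  15 gray
    15→11: 11 black — skip
    15→5: 5 black — skip
    15→2: 2 black — skip
    15→10: 10 black — skip
  15 black
1 black
6 gray
  6→2: 2 black — skip
  6→16: 16 black — skip
6 black
8 gray
  8→1: 1 black — skip
  8→6: 6 black — skip
  8→5: 5 black — skip
  14 gray
    14→2: 2 black — skip
    12 gray
    12 black
  14 black
8 black
Every edge goes to a white or black vertex — no back edge, so the graph is acyclic.

No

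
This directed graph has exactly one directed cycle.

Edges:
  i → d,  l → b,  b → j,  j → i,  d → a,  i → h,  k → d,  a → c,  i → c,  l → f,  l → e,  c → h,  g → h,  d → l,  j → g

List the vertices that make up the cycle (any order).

b, d, i, j, l

DFS with gray/black marking from d:
d gray
  a gray
    c gray
      h gray
      h black
    c black
  a black
  l gray
    f gray
    f black
    e gray
    e black
    b gray
      j gray
        i gray
          i→c: c black — skip
          i→h: h black — skip
          i→d: d is gray → back edge
Back edge closes the cycle d → l → b → j → i → d; its vertices are {b, d, i, j, l}.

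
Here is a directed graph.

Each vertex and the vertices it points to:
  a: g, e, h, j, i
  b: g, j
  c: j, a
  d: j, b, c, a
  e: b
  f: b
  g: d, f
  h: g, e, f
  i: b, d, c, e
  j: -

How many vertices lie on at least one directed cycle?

9

A vertex is on a directed cycle iff it belongs to a strongly connected component of size ≥ 2 (or has a self-loop).
The vertices on cycles are {a, b, c, d, e, f, g, h, i} — 9 in total.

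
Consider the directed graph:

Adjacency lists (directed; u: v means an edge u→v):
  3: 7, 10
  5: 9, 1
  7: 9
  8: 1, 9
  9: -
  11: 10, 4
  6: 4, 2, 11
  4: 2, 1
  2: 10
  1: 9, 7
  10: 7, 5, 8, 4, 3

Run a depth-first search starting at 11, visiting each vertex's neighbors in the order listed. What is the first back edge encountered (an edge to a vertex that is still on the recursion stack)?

2→10

DFS from 11 (visiting each vertex's neighbors in the order listed); mark gray on enter, black on exit:
11 gray
  10 gray
    7 gray
      9 gray
      9 black
    7 black
    5 gray
      5→9: 9 black — skip
      1 gray
        1→9: 9 black — skip
        1→7: 7 black — skip
      1 black
    5 black
    8 gray
      8→1: 1 black — skip
      8→9: 9 black — skip
    8 black
    4 gray
      2 gray
        2→10: 10 is gray → back edge
First back edge: 2 → 10.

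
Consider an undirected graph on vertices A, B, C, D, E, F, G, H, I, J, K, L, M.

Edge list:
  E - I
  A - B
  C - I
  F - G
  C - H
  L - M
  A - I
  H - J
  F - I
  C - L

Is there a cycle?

No

DFS, tracking each vertex's parent; an edge to a visited non-parent vertex closes a cycle.
Start from C:
visit C (parent –)
  visit L (parent C)
    visit M (parent L)
      M–L: parent, skip
    L–C: parent, skip
  visit I (parent C)
    visit A (parent I)
      A–I: parent, skip
      visit B (parent A)
        B–A: parent, skip
    visit E (parent I)
      E–I: parent, skip
    visit F (parent I)
      visit G (parent F)
        G–F: parent, skip
      F–I: parent, skip
    I–C: parent, skip
  visit H (parent C)
    H–C: parent, skip
    visit J (parent H)
      J–H: parent, skip
visit D (parent –)
visit K (parent –)
No non-parent visited neighbor found — the graph is a forest.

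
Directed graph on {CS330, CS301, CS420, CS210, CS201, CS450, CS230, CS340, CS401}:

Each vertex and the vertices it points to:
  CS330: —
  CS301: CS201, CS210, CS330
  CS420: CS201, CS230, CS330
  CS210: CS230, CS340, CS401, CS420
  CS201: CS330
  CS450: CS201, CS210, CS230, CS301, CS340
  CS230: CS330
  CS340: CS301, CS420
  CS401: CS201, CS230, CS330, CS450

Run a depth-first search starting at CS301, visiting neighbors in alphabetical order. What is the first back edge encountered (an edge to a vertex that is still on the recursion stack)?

CS340->CS301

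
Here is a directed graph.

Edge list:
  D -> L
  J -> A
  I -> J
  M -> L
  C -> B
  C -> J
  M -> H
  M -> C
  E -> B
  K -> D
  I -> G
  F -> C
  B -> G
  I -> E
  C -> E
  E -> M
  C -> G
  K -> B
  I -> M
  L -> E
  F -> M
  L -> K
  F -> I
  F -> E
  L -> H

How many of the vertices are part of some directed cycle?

6

A vertex is on a directed cycle iff it belongs to a strongly connected component of size ≥ 2 (or has a self-loop).
The vertices on cycles are {C, D, E, K, L, M} — 6 in total.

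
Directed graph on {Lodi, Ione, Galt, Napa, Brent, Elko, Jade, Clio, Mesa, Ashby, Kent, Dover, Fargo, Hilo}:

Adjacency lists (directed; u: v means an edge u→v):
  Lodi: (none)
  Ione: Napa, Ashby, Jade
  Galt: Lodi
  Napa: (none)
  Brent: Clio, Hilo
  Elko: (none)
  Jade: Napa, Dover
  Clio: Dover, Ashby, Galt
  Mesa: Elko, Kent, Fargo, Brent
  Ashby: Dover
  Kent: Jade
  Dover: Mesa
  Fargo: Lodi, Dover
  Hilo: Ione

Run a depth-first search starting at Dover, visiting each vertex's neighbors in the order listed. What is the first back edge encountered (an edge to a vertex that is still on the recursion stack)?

DFS from Dover (visiting each vertex's neighbors in the order listed); mark gray on enter, black on exit:
Dover gray
  Mesa gray
    Elko gray
    Elko black
    Kent gray
      Jade gray
        Napa gray
        Napa black
        Jade→Dover: Dover is gray → back edge
First back edge: Jade → Dover.

Jade→Dover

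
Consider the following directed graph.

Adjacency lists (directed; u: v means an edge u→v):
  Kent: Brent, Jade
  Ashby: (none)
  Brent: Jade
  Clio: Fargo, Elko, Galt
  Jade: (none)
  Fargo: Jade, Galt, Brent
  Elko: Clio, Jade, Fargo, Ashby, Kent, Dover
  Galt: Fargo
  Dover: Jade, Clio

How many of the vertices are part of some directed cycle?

5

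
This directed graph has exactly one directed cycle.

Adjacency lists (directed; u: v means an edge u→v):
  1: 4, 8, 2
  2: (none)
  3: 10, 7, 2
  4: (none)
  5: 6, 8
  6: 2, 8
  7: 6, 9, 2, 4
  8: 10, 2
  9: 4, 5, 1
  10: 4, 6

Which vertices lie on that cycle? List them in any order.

6, 8, 10

DFS with gray/black marking from 10:
10 gray
  4 gray
  4 black
  6 gray
    2 gray
    2 black
    8 gray
      8→10: 10 is gray → back edge
Back edge closes the cycle 10 → 6 → 8 → 10; its vertices are {6, 8, 10}.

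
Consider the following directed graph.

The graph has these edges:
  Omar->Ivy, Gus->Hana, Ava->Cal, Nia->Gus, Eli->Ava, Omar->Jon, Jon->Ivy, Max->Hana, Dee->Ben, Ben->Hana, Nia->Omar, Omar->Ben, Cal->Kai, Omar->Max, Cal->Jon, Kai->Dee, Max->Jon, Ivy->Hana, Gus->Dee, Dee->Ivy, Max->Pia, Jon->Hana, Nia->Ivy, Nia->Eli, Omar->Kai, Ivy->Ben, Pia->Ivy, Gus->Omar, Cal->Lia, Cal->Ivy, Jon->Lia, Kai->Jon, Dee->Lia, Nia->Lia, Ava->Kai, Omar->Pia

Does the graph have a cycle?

No

DFS with white/gray/black marking, starting from Ava:
Ava gray
  Kai gray
    Jon gray
      Ivy gray
        Ben gray
          Hana gray
          Hana black
        Ben black
        Ivy→Hana: Hana black — skip
      Ivy black
      Jon→Hana: Hana black — skip
      Lia gray
      Lia black
    Jon black
    Dee gray
      Dee→Ivy: Ivy black — skip
      Dee→Ben: Ben black — skip
      Dee→Lia: Lia black — skip
    Dee black
  Kai black
  Cal gray
    Cal→Lia: Lia black — skip
    Cal→Ivy: Ivy black — skip
    Cal→Kai: Kai black — skip
    Cal→Jon: Jon black — skip
  Cal black
Ava black
Nia gray
  Nia→Lia: Lia black — skip
  Omar gray
    Pia gray
      Pia→Ivy: Ivy black — skip
    Pia black
    Max gray
      Max→Pia: Pia black — skip
      Max→Jon: Jon black — skip
      Max→Hana: Hana black — skip
    Max black
    Omar→Ivy: Ivy black — skip
    Omar→Jon: Jon black — skip
    Omar→Ben: Ben black — skip
    Omar→Kai: Kai black — skip
  Omar black
  Nia→Ivy: Ivy black — skip
  Gus gray
    Gus→Omar: Omar black — skip
    Gus→Hana: Hana black — skip
    Gus→Dee: Dee black — skip
  Gus black
  Eli gray
    Eli→Ava: Ava black — skip
  Eli black
Nia black
Every edge goes to a white or black vertex — no back edge, so the graph is acyclic.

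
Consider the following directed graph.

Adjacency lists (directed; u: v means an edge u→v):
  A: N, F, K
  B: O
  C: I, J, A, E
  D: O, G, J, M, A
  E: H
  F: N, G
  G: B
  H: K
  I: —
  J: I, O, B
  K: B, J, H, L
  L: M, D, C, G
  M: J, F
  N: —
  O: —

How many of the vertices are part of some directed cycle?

7

A vertex is on a directed cycle iff it belongs to a strongly connected component of size ≥ 2 (or has a self-loop).
The vertices on cycles are {A, C, D, E, H, K, L} — 7 in total.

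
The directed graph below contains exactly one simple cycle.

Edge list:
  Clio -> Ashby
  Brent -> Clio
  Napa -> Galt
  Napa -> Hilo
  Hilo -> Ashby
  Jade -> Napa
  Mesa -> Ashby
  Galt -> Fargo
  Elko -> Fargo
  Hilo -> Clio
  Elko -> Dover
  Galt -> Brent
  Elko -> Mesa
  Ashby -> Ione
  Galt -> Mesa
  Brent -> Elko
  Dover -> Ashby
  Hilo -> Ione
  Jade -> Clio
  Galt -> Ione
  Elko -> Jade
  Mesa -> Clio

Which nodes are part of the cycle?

Elko, Galt, Jade, Napa, Brent

DFS with gray/black marking from Galt:
Galt gray
  Ione gray
  Ione black
  Mesa gray
    Clio gray
      Ashby gray
        Ashby→Ione: Ione black — skip
      Ashby black
    Clio black
    Mesa→Ashby: Ashby black — skip
  Mesa black
  Fargo gray
  Fargo black
  Brent gray
    Brent→Clio: Clio black — skip
    Elko gray
      Dover gray
        Dover→Ashby: Ashby black — skip
      Dover black
      Elko→Fargo: Fargo black — skip
      Jade gray
        Napa gray
          Napa→Galt: Galt is gray → back edge
Back edge closes the cycle Galt → Brent → Elko → Jade → Napa → Galt; its vertices are {Elko, Galt, Jade, Napa, Brent}.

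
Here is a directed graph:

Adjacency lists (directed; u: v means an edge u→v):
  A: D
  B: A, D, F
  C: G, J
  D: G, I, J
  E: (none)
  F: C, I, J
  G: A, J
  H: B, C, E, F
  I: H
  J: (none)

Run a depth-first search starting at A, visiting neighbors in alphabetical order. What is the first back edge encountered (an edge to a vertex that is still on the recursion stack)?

DFS from A (visiting neighbors in alphabetical order); mark gray on enter, black on exit:
A gray
  D gray
    G gray
      G→A: A is gray → back edge
First back edge: G → A.

G→A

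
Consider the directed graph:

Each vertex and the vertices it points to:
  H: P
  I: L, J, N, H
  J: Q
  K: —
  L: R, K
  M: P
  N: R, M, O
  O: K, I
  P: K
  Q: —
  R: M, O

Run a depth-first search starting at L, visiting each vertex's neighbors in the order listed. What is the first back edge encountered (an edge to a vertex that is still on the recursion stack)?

I→L

DFS from L (visiting each vertex's neighbors in the order listed); mark gray on enter, black on exit:
L gray
  R gray
    M gray
      P gray
        K gray
        K black
      P black
    M black
    O gray
      O→K: K black — skip
      I gray
        I→L: L is gray → back edge
First back edge: I → L.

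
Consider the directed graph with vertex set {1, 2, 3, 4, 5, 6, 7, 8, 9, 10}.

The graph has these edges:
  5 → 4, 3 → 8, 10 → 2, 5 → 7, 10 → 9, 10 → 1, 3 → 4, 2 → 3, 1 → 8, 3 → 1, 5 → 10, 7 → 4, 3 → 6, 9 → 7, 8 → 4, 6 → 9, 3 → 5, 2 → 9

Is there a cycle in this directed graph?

DFS with white/gray/black marking, starting from 7:
7 gray
  4 gray
  4 black
7 black
1 gray
  8 gray
    8→4: 4 black — skip
  8 black
1 black
2 gray
  3 gray
    3→8: 8 black — skip
    5 gray
      5→4: 4 black — skip
      5→7: 7 black — skip
      10 gray
        10→2: 2 is gray → back edge
Back edge found, so a cycle exists: 2 → 3 → 5 → 10 → 2.

Yes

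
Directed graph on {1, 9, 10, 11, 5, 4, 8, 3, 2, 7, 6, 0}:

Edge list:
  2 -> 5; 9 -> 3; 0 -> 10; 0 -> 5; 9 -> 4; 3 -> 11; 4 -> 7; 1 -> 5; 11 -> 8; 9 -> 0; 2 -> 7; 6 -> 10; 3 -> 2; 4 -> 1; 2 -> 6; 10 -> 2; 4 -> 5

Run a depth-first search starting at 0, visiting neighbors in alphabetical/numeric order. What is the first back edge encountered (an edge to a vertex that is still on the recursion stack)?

6->10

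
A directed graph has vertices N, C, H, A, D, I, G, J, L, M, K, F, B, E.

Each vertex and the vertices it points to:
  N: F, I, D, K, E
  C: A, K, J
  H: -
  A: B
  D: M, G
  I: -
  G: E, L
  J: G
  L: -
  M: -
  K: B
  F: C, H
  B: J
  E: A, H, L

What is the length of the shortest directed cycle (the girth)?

For each vertex v, BFS finds the shortest path from v back to v.
The shortest such closed walk is J → G → E → A → B → J, length 5.

5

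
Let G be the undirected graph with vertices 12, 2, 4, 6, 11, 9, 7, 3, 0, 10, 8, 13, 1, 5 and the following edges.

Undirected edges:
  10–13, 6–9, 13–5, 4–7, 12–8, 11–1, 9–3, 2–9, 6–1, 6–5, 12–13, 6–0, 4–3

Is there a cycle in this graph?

No

DFS, tracking each vertex's parent; an edge to a visited non-parent vertex closes a cycle.
Start from 10:
visit 10 (parent –)
  visit 13 (parent 10)
    visit 5 (parent 13)
      5–13: parent, skip
      visit 6 (parent 5)
        visit 1 (parent 6)
          1–6: parent, skip
          visit 11 (parent 1)
            11–1: parent, skip
        visit 0 (parent 6)
          0–6: parent, skip
        visit 9 (parent 6)
          9–6: parent, skip
          visit 3 (parent 9)
            3–9: parent, skip
            visit 4 (parent 3)
              visit 7 (parent 4)
                7–4: parent, skip
              4–3: parent, skip
          visit 2 (parent 9)
            2–9: parent, skip
        6–5: parent, skip
    visit 12 (parent 13)
      12–13: parent, skip
      visit 8 (parent 12)
        8–12: parent, skip
    13–10: parent, skip
No non-parent visited neighbor found — the graph is a forest.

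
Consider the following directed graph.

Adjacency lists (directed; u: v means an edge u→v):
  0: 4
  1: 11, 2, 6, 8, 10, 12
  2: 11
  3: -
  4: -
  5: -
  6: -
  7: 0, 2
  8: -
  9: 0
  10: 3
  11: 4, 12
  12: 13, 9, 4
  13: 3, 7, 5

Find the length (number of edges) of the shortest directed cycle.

For each vertex v, BFS finds the shortest path from v back to v.
The shortest such closed walk is 12 → 13 → 7 → 2 → 11 → 12, length 5.

5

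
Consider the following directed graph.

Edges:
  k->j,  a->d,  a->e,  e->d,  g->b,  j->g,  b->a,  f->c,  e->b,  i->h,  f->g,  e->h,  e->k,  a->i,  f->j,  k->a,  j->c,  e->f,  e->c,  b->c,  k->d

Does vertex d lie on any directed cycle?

No

d lies on a cycle iff there is a path from d back to itself.
Exploring from d, it never reaches itself; equivalently, its strongly connected component is a singleton.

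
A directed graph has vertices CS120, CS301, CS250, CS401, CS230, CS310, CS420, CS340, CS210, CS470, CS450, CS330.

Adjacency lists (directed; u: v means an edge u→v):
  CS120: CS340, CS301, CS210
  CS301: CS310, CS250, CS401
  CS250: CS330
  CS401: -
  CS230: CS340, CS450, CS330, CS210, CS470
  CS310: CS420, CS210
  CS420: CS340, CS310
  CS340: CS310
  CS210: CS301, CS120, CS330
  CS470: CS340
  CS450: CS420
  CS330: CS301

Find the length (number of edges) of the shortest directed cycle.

2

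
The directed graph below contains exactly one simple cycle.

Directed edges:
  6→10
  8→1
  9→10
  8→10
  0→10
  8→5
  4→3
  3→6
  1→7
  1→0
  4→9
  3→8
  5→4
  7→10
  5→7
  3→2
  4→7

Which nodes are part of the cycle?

3, 4, 5, 8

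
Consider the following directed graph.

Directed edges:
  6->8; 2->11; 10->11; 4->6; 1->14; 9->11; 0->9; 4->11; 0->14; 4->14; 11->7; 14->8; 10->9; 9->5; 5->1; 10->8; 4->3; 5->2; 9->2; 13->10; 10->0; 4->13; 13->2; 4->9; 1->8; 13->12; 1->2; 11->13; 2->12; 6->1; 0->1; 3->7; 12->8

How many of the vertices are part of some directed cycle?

A vertex is on a directed cycle iff it belongs to a strongly connected component of size ≥ 2 (or has a self-loop).
The vertices on cycles are {0, 1, 2, 5, 9, 10, 11, 13} — 8 in total.

8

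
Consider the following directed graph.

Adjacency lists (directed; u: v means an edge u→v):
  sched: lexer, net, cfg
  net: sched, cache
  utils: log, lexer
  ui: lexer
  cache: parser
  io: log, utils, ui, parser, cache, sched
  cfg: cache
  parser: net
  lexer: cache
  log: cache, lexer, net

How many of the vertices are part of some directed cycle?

6

A vertex is on a directed cycle iff it belongs to a strongly connected component of size ≥ 2 (or has a self-loop).
The vertices on cycles are {cfg, net, cache, lexer, sched, parser} — 6 in total.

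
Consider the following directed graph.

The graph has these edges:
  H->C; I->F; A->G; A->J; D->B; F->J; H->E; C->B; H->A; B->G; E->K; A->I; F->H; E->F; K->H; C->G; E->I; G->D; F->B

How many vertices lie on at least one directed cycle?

9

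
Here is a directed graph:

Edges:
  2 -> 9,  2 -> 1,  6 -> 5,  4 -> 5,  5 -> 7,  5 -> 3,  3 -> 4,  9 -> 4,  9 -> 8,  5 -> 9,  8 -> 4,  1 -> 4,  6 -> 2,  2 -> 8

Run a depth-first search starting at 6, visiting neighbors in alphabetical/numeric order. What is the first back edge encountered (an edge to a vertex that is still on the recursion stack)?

DFS from 6 (visiting neighbors in alphabetical/numeric order); mark gray on enter, black on exit:
6 gray
  2 gray
    1 gray
      4 gray
        5 gray
          3 gray
            3→4: 4 is gray → back edge
First back edge: 3 → 4.

3→4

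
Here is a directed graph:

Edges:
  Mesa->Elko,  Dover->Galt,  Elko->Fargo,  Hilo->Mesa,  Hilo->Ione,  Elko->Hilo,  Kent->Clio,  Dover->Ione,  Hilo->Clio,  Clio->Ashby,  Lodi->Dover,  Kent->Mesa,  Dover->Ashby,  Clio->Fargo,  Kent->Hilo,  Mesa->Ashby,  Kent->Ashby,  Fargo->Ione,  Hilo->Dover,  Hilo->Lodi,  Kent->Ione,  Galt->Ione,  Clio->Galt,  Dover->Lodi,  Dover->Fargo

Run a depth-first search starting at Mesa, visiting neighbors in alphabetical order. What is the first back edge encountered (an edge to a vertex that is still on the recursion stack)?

Lodi→Dover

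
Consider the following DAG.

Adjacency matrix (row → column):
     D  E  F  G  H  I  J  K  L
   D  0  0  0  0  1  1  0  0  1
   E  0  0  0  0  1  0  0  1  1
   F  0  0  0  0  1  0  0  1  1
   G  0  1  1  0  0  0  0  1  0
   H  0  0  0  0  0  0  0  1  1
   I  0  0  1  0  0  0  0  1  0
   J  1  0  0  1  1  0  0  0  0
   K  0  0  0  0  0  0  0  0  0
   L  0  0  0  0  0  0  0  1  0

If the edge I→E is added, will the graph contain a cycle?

No

Adding I→E creates a cycle iff E can already reach I.
Explore from E: no path reaches I. The graph stays acyclic.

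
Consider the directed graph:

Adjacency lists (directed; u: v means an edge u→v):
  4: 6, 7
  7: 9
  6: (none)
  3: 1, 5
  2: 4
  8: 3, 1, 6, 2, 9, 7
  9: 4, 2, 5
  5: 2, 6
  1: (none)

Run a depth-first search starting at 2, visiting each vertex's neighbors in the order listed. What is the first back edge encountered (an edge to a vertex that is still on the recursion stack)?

DFS from 2 (visiting each vertex's neighbors in the order listed); mark gray on enter, black on exit:
2 gray
  4 gray
    6 gray
    6 black
    7 gray
      9 gray
        9→4: 4 is gray → back edge
First back edge: 9 → 4.

9→4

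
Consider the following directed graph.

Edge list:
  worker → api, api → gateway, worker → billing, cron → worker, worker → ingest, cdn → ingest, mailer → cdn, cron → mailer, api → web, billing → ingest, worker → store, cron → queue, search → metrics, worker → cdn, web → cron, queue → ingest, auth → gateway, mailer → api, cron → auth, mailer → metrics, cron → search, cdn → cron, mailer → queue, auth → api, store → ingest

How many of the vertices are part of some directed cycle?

7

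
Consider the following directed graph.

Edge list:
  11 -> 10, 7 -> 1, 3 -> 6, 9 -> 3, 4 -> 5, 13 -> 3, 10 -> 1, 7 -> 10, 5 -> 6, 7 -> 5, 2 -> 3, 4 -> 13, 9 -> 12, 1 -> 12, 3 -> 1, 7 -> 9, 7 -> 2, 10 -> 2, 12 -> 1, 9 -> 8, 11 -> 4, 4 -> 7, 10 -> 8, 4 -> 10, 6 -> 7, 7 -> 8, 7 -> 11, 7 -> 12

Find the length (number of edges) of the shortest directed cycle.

For each vertex v, BFS finds the shortest path from v back to v.
The shortest such closed walk is 12 → 1 → 12, length 2.

2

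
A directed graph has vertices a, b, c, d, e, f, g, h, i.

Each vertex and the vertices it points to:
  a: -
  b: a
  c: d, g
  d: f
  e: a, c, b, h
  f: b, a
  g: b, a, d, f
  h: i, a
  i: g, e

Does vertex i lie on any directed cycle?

i is on a cycle iff i can reach itself via ≥1 edge.
i → e → h → i — yes.

Yes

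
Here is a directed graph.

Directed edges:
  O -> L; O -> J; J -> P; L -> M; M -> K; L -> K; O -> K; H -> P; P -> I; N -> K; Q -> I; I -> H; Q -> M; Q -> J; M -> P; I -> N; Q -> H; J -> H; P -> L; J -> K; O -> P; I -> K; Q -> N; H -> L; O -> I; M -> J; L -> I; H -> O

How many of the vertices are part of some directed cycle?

A vertex is on a directed cycle iff it belongs to a strongly connected component of size ≥ 2 (or has a self-loop).
The vertices on cycles are {H, I, J, L, M, O, P} — 7 in total.

7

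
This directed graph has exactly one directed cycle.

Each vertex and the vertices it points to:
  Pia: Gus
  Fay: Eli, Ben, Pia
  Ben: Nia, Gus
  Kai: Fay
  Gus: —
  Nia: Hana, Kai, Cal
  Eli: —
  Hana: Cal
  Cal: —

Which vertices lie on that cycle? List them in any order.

Ben, Fay, Kai, Nia

DFS with gray/black marking from Fay:
Fay gray
  Eli gray
  Eli black
  Ben gray
    Nia gray
      Hana gray
        Cal gray
        Cal black
      Hana black
      Kai gray
        Kai→Fay: Fay is gray → back edge
Back edge closes the cycle Fay → Ben → Nia → Kai → Fay; its vertices are {Ben, Fay, Kai, Nia}.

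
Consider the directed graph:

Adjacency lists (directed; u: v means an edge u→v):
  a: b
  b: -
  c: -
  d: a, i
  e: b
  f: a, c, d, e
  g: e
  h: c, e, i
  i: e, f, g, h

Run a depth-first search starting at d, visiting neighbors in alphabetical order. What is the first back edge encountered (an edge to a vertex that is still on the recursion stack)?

DFS from d (visiting neighbors in alphabetical order); mark gray on enter, black on exit:
d gray
  a gray
    b gray
    b black
  a black
  i gray
    e gray
      e→b: b black — skip
    e black
    f gray
      f→a: a black — skip
      c gray
      c black
      f→d: d is gray → back edge
First back edge: f → d.

f->d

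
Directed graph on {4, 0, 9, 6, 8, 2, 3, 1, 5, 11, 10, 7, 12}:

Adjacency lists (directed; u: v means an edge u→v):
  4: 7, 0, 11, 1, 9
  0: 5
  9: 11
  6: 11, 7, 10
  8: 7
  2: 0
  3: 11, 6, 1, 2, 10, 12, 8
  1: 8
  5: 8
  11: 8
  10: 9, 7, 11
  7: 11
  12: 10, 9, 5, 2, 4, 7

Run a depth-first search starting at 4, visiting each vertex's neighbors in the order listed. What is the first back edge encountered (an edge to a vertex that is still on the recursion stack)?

8→7

DFS from 4 (visiting each vertex's neighbors in the order listed); mark gray on enter, black on exit:
4 gray
  7 gray
    11 gray
      8 gray
        8→7: 7 is gray → back edge
First back edge: 8 → 7.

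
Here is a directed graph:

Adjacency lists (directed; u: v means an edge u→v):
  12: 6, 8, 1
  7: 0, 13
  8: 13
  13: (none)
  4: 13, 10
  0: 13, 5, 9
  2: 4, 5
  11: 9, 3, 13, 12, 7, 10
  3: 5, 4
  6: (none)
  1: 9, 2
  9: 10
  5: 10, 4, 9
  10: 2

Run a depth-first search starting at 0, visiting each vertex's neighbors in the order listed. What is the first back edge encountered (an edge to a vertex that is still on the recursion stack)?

4->10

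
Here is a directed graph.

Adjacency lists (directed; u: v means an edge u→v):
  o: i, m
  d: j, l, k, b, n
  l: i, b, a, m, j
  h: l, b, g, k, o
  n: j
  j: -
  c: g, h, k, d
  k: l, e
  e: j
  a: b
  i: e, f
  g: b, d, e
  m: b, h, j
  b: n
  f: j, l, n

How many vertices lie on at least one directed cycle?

A vertex is on a directed cycle iff it belongs to a strongly connected component of size ≥ 2 (or has a self-loop).
The vertices on cycles are {d, f, g, h, i, k, l, m, o} — 9 in total.

9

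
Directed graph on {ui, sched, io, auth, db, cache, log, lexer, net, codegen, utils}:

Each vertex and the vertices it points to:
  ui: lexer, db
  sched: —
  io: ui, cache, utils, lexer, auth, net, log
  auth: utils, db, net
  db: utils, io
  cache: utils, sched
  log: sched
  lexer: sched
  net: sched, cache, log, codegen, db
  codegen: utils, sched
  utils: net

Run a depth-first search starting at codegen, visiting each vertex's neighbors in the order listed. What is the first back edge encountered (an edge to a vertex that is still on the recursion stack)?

cache→utils

DFS from codegen (visiting each vertex's neighbors in the order listed); mark gray on enter, black on exit:
codegen gray
  utils gray
    net gray
      sched gray
      sched black
      cache gray
        cache→utils: utils is gray → back edge
First back edge: cache → utils.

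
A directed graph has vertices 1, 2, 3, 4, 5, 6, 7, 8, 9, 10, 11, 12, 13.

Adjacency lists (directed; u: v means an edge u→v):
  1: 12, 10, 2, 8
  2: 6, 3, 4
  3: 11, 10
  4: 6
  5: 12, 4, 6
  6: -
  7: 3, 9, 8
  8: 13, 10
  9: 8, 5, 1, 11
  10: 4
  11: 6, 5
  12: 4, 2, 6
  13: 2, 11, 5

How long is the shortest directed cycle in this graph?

5

For each vertex v, BFS finds the shortest path from v back to v.
The shortest such closed walk is 3 → 11 → 5 → 12 → 2 → 3, length 5.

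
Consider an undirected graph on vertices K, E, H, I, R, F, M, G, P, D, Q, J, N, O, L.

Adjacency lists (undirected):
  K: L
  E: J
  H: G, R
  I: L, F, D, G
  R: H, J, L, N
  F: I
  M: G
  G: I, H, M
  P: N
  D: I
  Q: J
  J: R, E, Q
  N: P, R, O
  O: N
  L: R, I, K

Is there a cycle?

Yes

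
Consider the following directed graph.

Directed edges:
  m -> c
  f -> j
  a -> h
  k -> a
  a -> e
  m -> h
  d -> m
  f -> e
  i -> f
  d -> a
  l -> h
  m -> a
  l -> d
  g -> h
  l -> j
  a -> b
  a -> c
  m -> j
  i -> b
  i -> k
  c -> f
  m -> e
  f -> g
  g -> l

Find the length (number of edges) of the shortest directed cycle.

6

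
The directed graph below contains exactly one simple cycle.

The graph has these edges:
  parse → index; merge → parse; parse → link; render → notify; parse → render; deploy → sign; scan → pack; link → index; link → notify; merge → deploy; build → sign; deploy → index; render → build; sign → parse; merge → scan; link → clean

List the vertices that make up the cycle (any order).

DFS with gray/black marking from parse:
parse gray
  index gray
  index black
  link gray
    clean gray
    clean black
    notify gray
    notify black
    link→index: index black — skip
  link black
  render gray
    build gray
      sign gray
        sign→parse: parse is gray → back edge
Back edge closes the cycle parse → render → build → sign → parse; its vertices are {sign, build, parse, render}.

sign, build, parse, render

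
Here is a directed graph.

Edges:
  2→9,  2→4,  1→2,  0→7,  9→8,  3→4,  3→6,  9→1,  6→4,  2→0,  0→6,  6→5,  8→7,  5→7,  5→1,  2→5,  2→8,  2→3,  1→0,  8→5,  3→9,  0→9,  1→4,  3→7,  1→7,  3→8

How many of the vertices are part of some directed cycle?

8

A vertex is on a directed cycle iff it belongs to a strongly connected component of size ≥ 2 (or has a self-loop).
The vertices on cycles are {0, 1, 2, 3, 5, 6, 8, 9} — 8 in total.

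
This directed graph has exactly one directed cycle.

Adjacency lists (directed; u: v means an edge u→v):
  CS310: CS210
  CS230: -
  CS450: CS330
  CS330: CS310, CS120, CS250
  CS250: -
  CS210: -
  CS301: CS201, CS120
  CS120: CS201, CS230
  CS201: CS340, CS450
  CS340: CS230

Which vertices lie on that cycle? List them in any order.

DFS with gray/black marking from CS201:
CS201 gray
  CS340 gray
    CS230 gray
    CS230 black
  CS340 black
  CS450 gray
    CS330 gray
      CS310 gray
        CS210 gray
        CS210 black
      CS310 black
      CS120 gray
        CS120→CS201: CS201 is gray → back edge
Back edge closes the cycle CS201 → CS450 → CS330 → CS120 → CS201; its vertices are {CS120, CS201, CS330, CS450}.

CS120, CS201, CS330, CS450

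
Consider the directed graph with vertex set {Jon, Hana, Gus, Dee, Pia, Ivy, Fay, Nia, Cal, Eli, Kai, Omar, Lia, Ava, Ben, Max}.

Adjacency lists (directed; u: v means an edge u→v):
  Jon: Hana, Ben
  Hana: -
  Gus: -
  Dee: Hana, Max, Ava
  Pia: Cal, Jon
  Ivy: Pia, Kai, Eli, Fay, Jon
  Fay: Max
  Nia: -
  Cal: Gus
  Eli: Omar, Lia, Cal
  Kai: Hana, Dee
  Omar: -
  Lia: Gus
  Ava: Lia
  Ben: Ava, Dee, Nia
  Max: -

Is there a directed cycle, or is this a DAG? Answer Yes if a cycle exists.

No

DFS with white/gray/black marking, starting from Hana:
Hana gray
Hana black
Jon gray
  Jon→Hana: Hana black — skip
  Ben gray
    Ava gray
      Lia gray
        Gus gray
        Gus black
      Lia black
    Ava black
    Dee gray
      Dee→Hana: Hana black — skip
      Max gray
      Max black
      Dee→Ava: Ava black — skip
    Dee black
    Nia gray
    Nia black
  Ben black
Jon black
Pia gray
  Cal gray
    Cal→Gus: Gus black — skip
  Cal black
  Pia→Jon: Jon black — skip
Pia black
Ivy gray
  Ivy→Pia: Pia black — skip
  Kai gray
    Kai→Hana: Hana black — skip
    Kai→Dee: Dee black — skip
  Kai black
  Eli gray
    Omar gray
    Omar black
    Eli→Lia: Lia black — skip
    Eli→Cal: Cal black — skip
  Eli black
  Fay gray
    Fay→Max: Max black — skip
  Fay black
  Ivy→Jon: Jon black — skip
Ivy black
Every edge goes to a white or black vertex — no back edge, so the graph is acyclic.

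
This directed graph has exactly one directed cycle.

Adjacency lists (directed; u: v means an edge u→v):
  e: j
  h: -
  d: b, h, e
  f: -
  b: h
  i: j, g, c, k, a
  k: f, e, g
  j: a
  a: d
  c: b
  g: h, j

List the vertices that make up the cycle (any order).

a, d, e, j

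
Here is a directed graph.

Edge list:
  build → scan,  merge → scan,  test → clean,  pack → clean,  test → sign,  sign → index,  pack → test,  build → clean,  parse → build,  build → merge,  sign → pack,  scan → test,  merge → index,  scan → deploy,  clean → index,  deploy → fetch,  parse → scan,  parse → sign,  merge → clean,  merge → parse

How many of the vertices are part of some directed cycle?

A vertex is on a directed cycle iff it belongs to a strongly connected component of size ≥ 2 (or has a self-loop).
The vertices on cycles are {pack, sign, test, build, merge, parse} — 6 in total.

6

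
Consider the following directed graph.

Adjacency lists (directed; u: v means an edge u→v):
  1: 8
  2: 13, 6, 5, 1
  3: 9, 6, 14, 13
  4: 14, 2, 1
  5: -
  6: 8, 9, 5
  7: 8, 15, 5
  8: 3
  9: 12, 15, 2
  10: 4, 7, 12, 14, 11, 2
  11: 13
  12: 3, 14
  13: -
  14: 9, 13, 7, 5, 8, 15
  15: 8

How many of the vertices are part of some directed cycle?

10

A vertex is on a directed cycle iff it belongs to a strongly connected component of size ≥ 2 (or has a self-loop).
The vertices on cycles are {1, 2, 3, 6, 7, 8, 9, 12, 14, 15} — 10 in total.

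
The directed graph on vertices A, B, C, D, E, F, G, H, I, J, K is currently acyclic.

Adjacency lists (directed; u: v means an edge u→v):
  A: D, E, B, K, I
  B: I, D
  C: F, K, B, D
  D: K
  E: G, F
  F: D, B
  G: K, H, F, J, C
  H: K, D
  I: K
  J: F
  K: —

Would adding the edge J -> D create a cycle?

Adding J→D creates a cycle iff D can already reach J.
Explore from D: no path reaches J. The graph stays acyclic.

No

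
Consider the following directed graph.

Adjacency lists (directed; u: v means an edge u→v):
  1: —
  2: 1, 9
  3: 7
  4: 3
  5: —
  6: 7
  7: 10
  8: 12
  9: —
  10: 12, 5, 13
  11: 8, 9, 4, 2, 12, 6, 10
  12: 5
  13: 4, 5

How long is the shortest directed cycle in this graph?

For each vertex v, BFS finds the shortest path from v back to v.
The shortest such closed walk is 4 → 3 → 7 → 10 → 13 → 4, length 5.

5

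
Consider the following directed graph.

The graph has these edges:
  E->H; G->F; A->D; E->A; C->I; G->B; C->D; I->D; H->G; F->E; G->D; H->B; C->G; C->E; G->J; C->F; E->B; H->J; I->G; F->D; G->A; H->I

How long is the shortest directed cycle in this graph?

4

For each vertex v, BFS finds the shortest path from v back to v.
The shortest such closed walk is E → H → G → F → E, length 4.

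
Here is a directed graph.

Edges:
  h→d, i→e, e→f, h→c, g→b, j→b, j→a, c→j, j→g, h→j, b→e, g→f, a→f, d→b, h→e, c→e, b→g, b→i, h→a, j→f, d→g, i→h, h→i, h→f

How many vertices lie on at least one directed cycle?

A vertex is on a directed cycle iff it belongs to a strongly connected component of size ≥ 2 (or has a self-loop).
The vertices on cycles are {b, c, d, g, h, i, j} — 7 in total.

7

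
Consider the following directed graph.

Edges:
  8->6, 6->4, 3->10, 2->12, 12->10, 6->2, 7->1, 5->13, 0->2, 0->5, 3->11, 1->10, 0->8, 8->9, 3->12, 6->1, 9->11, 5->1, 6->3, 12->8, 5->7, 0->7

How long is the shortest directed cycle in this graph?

For each vertex v, BFS finds the shortest path from v back to v.
The shortest such closed walk is 8 → 6 → 2 → 12 → 8, length 4.

4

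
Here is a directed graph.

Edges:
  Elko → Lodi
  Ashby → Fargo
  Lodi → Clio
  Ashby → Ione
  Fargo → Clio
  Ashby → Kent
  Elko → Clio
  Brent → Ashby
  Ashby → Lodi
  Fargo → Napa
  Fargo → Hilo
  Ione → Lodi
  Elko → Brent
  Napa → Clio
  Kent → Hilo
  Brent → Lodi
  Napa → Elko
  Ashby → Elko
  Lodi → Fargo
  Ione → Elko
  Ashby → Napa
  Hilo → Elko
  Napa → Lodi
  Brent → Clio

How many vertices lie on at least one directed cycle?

9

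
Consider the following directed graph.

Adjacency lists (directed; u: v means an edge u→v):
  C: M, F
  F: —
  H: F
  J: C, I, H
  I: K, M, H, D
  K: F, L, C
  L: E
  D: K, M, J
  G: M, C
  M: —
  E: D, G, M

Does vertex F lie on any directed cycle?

No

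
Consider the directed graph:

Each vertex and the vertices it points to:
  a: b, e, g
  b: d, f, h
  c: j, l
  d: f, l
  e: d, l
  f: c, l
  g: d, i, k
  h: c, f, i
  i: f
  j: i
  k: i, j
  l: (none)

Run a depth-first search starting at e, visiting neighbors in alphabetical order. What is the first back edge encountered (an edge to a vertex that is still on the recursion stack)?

DFS from e (visiting neighbors in alphabetical order); mark gray on enter, black on exit:
e gray
  d gray
    f gray
      c gray
        j gray
          i gray
            i→f: f is gray → back edge
First back edge: i → f.

i→f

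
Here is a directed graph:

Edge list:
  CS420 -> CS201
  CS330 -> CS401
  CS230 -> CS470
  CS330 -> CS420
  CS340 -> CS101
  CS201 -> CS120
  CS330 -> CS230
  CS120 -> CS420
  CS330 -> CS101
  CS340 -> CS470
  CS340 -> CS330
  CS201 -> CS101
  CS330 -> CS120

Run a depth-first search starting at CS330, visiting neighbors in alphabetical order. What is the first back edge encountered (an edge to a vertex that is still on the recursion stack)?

CS201→CS120

DFS from CS330 (visiting neighbors in alphabetical order); mark gray on enter, black on exit:
CS330 gray
  CS101 gray
  CS101 black
  CS120 gray
    CS420 gray
      CS201 gray
        CS201→CS101: CS101 black — skip
        CS201→CS120: CS120 is gray → back edge
First back edge: CS201 → CS120.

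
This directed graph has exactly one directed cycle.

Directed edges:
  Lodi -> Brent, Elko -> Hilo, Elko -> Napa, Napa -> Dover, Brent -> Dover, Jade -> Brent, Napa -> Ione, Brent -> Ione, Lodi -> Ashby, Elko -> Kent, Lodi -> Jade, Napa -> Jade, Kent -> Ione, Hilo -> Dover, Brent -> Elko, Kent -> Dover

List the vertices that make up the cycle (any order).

Elko, Jade, Napa, Brent

DFS with gray/black marking from Jade:
Jade gray
  Brent gray
    Dover gray
    Dover black
    Ione gray
    Ione black
    Elko gray
      Napa gray
        Napa→Jade: Jade is gray → back edge
Back edge closes the cycle Jade → Brent → Elko → Napa → Jade; its vertices are {Elko, Jade, Napa, Brent}.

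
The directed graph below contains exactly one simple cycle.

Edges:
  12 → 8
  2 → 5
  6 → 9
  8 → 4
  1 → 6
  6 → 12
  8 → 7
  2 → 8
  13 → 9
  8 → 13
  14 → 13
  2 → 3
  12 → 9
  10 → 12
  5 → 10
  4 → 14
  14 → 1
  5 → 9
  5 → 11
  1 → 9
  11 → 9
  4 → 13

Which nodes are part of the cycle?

1, 4, 6, 8, 12, 14

DFS with gray/black marking from 8:
8 gray
  4 gray
    13 gray
      9 gray
      9 black
    13 black
    14 gray
      1 gray
        6 gray
          12 gray
            12→9: 9 black — skip
            12→8: 8 is gray → back edge
Back edge closes the cycle 8 → 4 → 14 → 1 → 6 → 12 → 8; its vertices are {1, 4, 6, 8, 12, 14}.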